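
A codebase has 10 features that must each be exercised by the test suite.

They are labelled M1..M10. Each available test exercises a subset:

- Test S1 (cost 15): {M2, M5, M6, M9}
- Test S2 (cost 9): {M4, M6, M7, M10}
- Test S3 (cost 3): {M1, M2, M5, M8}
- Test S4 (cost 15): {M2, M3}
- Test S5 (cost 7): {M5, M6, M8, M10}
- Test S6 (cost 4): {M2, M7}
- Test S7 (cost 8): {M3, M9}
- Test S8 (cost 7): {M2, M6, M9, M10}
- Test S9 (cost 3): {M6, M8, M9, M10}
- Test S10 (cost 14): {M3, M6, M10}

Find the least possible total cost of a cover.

S2, S3, S7 together cover every feature (S2 ∪ S3 ∪ S7 = {M1, M2, M3, M4, M5, M6, M7, M8, M9, M10}); total cost 9 + 3 + 8 = 20.
The greedy pick S3, S9, S6, S7, S2 costs 27; no covering selection beats 20.

20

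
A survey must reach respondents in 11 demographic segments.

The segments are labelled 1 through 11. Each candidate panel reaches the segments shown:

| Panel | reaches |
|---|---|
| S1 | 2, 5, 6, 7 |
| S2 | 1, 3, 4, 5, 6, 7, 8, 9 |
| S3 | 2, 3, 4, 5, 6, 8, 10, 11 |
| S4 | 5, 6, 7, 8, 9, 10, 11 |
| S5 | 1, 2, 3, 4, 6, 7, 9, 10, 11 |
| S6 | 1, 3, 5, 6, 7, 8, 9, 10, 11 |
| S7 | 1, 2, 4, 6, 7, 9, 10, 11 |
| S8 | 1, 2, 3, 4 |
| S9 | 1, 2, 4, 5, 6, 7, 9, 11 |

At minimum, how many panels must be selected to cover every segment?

2

Take {S3, S9}. Their union is {1, 2, 3, 4, 5, 6, 7, 8, 9, 10, 11}, which is all 11 segments.
No single panel has all 11 segments (the largest, S5, has 9), so 2 is optimal.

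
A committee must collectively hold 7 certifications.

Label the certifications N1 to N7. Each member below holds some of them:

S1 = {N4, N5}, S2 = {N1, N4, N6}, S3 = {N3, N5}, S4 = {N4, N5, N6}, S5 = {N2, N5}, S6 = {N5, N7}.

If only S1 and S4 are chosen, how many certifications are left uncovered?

4

Union of S1, S4 = {N4, N5, N6}.
Not covered: N1, N2, N3, N7 — 4 certifications.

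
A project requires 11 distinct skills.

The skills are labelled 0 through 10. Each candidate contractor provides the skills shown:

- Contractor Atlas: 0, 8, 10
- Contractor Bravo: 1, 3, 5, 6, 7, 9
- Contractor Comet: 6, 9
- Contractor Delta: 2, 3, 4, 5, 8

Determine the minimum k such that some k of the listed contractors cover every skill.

3

Atlas and Bravo and Delta together: Atlas ∪ Bravo ∪ Delta = {0, 1, 2, 3, 4, 5, 6, 7, 8, 9, 10} — every skill is covered.
Only Atlas contains 0, so Atlas is forced; the remaining 8 skills need at least 2 more contractors (each remaining contractor adds at most 6) — so at least 3 contractors are needed, and 3 is optimal.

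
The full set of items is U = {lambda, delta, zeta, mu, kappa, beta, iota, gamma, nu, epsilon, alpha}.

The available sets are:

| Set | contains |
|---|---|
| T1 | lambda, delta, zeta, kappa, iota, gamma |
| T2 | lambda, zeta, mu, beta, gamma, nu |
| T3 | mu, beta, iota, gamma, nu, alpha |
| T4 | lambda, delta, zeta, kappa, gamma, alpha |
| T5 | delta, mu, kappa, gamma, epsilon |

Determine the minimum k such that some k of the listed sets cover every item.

T2, T3, and T5 cover everything between them: the union {lambda, delta, zeta, mu, kappa, beta, iota, gamma, nu, epsilon, alpha} is all of U.
Only T5 contains epsilon, so T5 is forced; the remaining 6 items need at least 2 more sets (each remaining set adds at most 4) — so at least 3 sets are needed, and 3 is optimal.

3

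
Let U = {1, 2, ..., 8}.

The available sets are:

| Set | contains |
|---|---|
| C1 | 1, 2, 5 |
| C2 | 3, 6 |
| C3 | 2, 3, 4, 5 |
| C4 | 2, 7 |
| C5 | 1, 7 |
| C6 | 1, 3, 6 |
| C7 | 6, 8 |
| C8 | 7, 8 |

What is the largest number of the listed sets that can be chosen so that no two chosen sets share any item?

C3, C5, C7 are pairwise disjoint (C3={2,3,4,5}; C5={1,7}; C7={6,8}).
Every remaining set overlaps one of these, and no 4 of the listed sets are pairwise disjoint, so 3 is the maximum.

3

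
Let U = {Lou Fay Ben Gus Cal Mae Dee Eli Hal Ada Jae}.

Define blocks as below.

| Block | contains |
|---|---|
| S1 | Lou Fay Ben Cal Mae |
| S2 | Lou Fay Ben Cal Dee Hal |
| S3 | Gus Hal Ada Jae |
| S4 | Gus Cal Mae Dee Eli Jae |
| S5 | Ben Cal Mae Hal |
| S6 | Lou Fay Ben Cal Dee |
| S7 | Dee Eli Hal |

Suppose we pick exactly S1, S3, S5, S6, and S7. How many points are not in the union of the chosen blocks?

Union of S1, S3, S5, S6, S7 = {Lou, Fay, Ben, Gus, Cal, Mae, Dee, Eli, Hal, Ada, Jae} — that's every point, so 0 are uncovered.

0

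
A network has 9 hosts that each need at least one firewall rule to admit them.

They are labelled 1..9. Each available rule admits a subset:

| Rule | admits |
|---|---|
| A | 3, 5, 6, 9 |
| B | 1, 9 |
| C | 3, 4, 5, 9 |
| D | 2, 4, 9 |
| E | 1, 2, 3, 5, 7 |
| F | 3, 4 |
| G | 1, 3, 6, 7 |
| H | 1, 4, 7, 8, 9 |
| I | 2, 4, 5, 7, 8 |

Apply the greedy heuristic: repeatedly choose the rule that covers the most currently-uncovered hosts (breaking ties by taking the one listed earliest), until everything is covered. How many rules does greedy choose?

Greedy: pick E (covers 5 new) → pick H (covers 3 new) → pick A (covers 1 new). Total picks: 3.

3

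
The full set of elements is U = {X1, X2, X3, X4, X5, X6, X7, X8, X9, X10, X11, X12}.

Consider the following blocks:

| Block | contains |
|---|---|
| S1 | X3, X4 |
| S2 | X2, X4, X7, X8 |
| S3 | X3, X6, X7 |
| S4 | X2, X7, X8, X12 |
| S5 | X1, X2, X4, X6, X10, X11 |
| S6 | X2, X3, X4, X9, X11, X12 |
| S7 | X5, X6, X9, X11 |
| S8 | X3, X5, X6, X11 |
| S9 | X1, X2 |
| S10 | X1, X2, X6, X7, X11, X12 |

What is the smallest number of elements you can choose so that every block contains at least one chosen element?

3

The 3 elements {X2, X3, X5} hit every block.
The blocks S1, S7, S9 are pairwise disjoint, so any hitting set needs a separate element for each — at least 3. Hence 3 is optimal.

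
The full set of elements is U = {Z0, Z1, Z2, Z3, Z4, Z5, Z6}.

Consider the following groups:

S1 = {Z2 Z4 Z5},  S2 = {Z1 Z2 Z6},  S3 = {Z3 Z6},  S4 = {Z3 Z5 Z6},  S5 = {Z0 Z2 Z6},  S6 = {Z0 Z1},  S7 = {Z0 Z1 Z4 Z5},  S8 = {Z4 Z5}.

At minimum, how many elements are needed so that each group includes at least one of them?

H = {Z1, Z4, Z6} meets every group (each contains at least one member of H), and |H| = 3.
The groups S3, S6, S8 are pairwise disjoint, so any hitting set needs a separate element for each — at least 3. Hence 3 is optimal.

3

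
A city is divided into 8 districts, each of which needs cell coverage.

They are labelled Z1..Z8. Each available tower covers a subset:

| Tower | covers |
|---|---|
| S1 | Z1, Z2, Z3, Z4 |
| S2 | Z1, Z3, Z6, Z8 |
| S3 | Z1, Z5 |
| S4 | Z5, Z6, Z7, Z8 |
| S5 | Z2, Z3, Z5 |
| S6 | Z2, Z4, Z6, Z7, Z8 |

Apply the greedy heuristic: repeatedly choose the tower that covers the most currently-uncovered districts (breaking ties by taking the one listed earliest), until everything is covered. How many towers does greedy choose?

Greedy: pick S6 (covers 5 new) → pick S1 (covers 2 new) → pick S3 (covers 1 new). Total picks: 3.
(The true minimum cover uses only 2 towers, so greedy is not optimal here.)

3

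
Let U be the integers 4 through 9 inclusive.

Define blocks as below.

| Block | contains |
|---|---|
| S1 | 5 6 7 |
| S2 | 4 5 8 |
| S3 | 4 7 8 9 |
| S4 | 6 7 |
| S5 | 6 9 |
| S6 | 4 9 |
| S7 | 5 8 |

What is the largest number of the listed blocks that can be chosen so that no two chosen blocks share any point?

S4, S6, S7 are pairwise disjoint (S4={6,7}; S6={4,9}; S7={5,8}).
Every remaining block overlaps one of these, and no 4 of the listed blocks are pairwise disjoint, so 3 is the maximum.

3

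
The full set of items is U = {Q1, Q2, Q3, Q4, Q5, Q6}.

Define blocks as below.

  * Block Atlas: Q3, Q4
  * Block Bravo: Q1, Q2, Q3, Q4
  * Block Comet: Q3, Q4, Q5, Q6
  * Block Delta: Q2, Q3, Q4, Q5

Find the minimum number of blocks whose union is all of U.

2

Bravo and Comet together: Bravo ∪ Comet = {Q1, Q2, Q3, Q4, Q5, Q6} — every item is covered.
No single block has all 6 items (the largest, Bravo, has 4), so 2 is optimal.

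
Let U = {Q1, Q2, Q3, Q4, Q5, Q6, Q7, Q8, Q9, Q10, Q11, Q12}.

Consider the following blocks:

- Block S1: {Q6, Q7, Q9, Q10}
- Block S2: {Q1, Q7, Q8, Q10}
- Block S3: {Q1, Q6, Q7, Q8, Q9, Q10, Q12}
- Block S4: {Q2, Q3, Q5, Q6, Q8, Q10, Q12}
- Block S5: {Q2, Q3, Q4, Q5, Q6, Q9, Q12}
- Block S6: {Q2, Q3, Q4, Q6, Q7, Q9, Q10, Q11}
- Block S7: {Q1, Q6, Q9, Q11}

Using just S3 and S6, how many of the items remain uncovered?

1

Union of S3, S6 = {Q1, Q2, Q3, Q4, Q6, Q7, Q8, Q9, Q10, Q11, Q12}.
Not covered: Q5 — 1 item.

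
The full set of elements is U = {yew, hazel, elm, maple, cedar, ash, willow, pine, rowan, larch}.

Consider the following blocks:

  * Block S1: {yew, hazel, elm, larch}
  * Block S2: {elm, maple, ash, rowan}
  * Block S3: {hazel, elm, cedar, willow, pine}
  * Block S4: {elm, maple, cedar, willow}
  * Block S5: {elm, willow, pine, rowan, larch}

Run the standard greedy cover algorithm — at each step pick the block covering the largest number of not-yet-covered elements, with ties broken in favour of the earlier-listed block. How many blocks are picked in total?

Greedy: pick S3 (covers 5 new) → pick S2 (covers 3 new) → pick S1 (covers 2 new). Total picks: 3.

3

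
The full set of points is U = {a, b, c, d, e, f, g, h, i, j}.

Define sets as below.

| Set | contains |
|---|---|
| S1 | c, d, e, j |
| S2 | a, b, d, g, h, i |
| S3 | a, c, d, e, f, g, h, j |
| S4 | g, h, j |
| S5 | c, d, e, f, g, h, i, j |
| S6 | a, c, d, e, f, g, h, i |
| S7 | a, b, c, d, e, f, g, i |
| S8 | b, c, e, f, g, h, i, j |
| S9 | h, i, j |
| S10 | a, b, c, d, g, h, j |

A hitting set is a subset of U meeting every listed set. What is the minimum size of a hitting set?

T = {e, h} meets every set (each contains at least one member of T), and |T| = 2.
No single point lies in every set, so at least 2 are needed and 2 is optimal.

2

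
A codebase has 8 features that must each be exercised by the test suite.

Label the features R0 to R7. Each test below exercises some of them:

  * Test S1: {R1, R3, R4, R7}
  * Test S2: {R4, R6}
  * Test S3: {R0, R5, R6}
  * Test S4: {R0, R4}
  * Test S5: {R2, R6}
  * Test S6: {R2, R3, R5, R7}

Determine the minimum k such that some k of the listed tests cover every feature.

Take {S1, S3, S5}. Their union is {R0, R1, R2, R3, R4, R5, R6, R7}, which is all 8 features.
Only S1 contains R1, so S1 is forced; the remaining 4 features need at least 2 more tests (each remaining test adds at most 3) — so at least 3 tests are needed, and 3 is optimal.

3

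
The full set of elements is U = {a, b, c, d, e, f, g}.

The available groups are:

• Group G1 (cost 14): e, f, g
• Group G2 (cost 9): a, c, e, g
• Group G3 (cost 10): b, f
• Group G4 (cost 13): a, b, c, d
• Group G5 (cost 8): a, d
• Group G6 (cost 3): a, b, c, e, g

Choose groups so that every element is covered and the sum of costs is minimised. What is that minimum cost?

G3, G5, G6 together cover every element (G3 ∪ G5 ∪ G6 = {a, b, c, d, e, f, g}); total cost 10 + 8 + 3 = 21.
No covering selection has total cost below 21.

21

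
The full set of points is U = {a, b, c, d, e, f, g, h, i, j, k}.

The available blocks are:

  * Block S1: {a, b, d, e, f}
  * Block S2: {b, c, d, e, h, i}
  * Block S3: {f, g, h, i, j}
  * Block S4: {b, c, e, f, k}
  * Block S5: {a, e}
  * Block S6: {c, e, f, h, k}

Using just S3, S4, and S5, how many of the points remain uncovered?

Union of S3, S4, S5 = {a, b, c, e, f, g, h, i, j, k}.
Not covered: d — 1 point.

1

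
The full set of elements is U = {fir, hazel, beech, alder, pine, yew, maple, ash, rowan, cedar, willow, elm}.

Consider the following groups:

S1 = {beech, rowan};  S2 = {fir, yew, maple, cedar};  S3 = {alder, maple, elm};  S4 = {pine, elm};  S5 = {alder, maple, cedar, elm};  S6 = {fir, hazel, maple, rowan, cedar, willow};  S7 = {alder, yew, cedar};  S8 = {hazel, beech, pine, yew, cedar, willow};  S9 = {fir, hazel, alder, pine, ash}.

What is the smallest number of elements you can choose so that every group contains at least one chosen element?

The 4 elements {beech, pine, cedar, elm} hit every group.
No choice of 3 elements meets every group, so 4 is the minimum.

4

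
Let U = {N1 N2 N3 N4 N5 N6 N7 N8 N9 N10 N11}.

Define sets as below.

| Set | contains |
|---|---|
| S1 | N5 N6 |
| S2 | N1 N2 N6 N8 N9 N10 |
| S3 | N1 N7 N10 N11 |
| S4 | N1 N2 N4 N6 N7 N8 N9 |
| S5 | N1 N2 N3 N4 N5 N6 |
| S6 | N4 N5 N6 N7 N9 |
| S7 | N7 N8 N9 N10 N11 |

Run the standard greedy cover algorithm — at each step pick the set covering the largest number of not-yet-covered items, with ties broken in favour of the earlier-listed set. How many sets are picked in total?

Greedy: pick S4 (covers 7 new) → pick S3 (covers 2 new) → pick S5 (covers 2 new). Total picks: 3.
(The true minimum cover uses only 2 sets, so greedy is not optimal here.)

3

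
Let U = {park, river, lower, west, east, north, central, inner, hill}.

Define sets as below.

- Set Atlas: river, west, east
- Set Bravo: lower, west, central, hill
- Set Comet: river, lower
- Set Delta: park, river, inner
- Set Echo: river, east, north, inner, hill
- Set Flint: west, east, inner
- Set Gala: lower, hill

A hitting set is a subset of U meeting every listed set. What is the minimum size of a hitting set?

3

H = {river, inner, hill} meets every set (each contains at least one member of H), and |H| = 3.
No choice of 2 elements meets every set, so 3 is the minimum.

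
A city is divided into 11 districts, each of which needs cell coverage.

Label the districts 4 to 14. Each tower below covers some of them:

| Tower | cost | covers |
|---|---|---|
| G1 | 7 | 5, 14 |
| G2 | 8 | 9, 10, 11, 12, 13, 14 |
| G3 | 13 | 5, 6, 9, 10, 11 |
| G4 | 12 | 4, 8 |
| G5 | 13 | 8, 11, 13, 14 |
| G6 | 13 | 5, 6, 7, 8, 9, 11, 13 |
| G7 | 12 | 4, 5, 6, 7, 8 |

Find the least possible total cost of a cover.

G2, G7 together cover every district (G2 ∪ G7 = {4, 5, 6, 7, 8, 9, 10, 11, 12, 13, 14}); total cost 8 + 12 = 20.
No covering selection has total cost below 20.

20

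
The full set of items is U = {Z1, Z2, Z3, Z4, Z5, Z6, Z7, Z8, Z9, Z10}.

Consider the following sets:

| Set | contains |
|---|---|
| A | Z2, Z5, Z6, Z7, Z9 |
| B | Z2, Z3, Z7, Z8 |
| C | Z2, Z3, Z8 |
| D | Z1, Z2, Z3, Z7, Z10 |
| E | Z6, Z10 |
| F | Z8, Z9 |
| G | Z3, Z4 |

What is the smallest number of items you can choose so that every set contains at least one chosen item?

The 3 items {Z3, Z6, Z9} hit every set.
The sets E, F, G are pairwise disjoint, so any hitting set needs a separate item for each — at least 3. Hence 3 is optimal.

3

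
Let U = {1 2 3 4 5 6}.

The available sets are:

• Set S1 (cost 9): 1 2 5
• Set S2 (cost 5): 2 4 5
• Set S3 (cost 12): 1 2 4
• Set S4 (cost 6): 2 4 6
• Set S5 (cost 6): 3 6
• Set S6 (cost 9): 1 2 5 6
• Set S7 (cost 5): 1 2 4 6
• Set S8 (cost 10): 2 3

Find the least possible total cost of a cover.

16

S2, S5, S7 together cover every point (S2 ∪ S5 ∪ S7 = {1, 2, 3, 4, 5, 6}); total cost 5 + 6 + 5 = 16.
No covering selection has total cost below 16.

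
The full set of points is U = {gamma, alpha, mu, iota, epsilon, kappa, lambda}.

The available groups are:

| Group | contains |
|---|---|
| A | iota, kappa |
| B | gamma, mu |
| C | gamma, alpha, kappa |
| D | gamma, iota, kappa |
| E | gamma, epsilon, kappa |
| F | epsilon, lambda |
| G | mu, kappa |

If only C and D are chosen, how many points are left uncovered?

Union of C, D = {gamma, alpha, iota, kappa}.
Not covered: mu, epsilon, lambda — 3 points.

3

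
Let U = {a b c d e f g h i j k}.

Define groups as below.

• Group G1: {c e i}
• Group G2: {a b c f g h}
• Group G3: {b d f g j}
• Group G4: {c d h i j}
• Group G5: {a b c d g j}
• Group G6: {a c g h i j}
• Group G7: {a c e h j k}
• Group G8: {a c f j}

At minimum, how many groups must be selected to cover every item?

3

G1 and G3 and G7 together: G1 ∪ G3 ∪ G7 = {a, b, c, d, e, f, g, h, i, j, k} — every item is covered.
Only G7 contains k, so G7 is forced; the remaining 5 items need at least 2 more groups (each remaining group adds at most 4) — so at least 3 groups are needed, and 3 is optimal.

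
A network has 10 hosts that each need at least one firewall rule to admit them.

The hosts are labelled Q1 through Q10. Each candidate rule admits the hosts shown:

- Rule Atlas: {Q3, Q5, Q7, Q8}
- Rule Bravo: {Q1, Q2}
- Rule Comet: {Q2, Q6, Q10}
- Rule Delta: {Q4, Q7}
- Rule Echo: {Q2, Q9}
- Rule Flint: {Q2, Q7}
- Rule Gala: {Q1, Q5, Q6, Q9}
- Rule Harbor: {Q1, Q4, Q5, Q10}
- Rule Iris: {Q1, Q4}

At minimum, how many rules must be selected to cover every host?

4

Atlas and Comet and Echo and Iris together: Atlas ∪ Comet ∪ Echo ∪ Iris = {Q1, Q2, Q3, Q4, Q5, Q6, Q7, Q8, Q9, Q10} — every host is covered.
No 3 of the 9 rules cover everything (all 84 combinations miss at least one host), so 4 is optimal.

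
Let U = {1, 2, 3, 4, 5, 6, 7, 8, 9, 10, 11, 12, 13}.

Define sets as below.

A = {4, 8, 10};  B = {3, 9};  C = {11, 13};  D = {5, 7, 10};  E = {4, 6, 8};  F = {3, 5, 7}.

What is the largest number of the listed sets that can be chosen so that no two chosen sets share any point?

B, C, D, E are pairwise disjoint (B={3,9}; C={11,13}; D={5,7,10}; E={4,6,8}).
Every remaining set overlaps one of these, and no 5 of the listed sets are pairwise disjoint, so 4 is the maximum.

4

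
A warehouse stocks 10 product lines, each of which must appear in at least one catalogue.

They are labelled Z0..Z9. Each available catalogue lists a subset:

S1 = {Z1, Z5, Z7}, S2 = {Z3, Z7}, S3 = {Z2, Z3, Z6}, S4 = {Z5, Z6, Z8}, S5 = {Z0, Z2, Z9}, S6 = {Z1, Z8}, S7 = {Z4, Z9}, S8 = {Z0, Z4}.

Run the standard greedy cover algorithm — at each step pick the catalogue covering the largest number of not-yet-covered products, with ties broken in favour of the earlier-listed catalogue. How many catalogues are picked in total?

5

Greedy: pick S1 (covers 3 new) → pick S3 (covers 3 new) → pick S5 (covers 2 new) → pick S4 (covers 1 new) → pick S7 (covers 1 new). Total picks: 5.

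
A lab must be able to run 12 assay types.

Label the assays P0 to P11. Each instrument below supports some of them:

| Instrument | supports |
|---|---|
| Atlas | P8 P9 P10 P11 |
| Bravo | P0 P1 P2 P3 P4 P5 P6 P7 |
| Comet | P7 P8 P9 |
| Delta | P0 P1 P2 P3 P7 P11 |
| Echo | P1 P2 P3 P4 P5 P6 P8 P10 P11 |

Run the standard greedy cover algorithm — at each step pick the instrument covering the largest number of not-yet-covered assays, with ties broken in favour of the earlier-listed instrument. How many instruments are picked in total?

Greedy: pick Echo (covers 9 new) → pick Bravo (covers 2 new) → pick Atlas (covers 1 new). Total picks: 3.
(The true minimum cover uses only 2 instruments, so greedy is not optimal here.)

3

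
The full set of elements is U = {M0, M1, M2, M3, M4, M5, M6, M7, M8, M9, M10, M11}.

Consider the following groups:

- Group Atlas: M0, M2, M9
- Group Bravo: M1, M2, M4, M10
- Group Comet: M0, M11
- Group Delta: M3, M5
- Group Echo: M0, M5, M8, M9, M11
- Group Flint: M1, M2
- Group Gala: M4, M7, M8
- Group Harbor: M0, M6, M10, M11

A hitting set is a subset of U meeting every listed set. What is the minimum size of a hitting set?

4

The 4 elements {M0, M2, M4, M5} hit every group.
The groups Comet, Delta, Flint, Gala are pairwise disjoint, so any hitting set needs a separate element for each — at least 4. Hence 4 is optimal.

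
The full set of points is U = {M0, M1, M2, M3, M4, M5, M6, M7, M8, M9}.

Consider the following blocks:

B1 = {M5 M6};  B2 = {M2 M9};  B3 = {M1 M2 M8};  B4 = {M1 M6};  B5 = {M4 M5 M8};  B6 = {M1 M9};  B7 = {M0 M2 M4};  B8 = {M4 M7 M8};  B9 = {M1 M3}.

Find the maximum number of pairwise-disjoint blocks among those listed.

4

B1, B2, B8, B9 are pairwise disjoint (B1={M5,M6}; B2={M2,M9}; B8={M4,M7,M8}; B9={M1,M3}).
Every remaining block overlaps one of these, and no 5 of the listed blocks are pairwise disjoint, so 4 is the maximum.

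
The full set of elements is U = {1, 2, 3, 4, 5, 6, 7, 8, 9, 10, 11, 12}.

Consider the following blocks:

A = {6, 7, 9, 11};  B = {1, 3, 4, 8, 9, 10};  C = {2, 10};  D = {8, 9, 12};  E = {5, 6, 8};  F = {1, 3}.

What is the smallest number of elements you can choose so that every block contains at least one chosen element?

Take H = {2, 3, 6, 12}. Each listed block contains at least one of these, so H is a hitting set of size 4.
No choice of 3 elements meets every block, so 4 is the minimum.

4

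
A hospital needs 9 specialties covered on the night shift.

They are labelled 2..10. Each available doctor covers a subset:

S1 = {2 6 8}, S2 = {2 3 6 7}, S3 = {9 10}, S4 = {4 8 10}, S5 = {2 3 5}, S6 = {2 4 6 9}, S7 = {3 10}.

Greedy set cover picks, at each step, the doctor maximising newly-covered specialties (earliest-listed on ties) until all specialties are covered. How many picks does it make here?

Greedy: pick S2 (covers 4 new) → pick S4 (covers 3 new) → pick S3 (covers 1 new) → pick S5 (covers 1 new). Total picks: 4.

4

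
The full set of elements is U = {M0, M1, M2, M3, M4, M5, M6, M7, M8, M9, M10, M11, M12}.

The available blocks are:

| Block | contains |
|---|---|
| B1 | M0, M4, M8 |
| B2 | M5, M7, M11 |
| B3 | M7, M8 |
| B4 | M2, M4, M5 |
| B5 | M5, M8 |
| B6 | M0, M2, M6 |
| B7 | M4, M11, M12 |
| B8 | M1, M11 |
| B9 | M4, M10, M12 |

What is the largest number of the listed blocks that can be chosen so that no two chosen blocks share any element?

B3, B6, B8, B9 are pairwise disjoint (B3={M7,M8}; B6={M0,M2,M6}; B8={M1,M11}; B9={M4,M10,M12}).
Every remaining block overlaps one of these, and no 5 of the listed blocks are pairwise disjoint, so 4 is the maximum.

4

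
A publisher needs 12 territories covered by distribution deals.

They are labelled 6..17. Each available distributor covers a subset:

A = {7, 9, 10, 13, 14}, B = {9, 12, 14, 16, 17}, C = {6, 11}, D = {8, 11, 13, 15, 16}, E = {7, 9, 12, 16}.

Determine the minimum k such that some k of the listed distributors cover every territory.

4

A and B and C and D together: A ∪ B ∪ C ∪ D = {6, 7, 8, 9, 10, 11, 12, 13, 14, 15, 16, 17} — every territory is covered.
No 3 of the 5 distributors cover everything (all 10 combinations miss at least one territory), so 4 is optimal.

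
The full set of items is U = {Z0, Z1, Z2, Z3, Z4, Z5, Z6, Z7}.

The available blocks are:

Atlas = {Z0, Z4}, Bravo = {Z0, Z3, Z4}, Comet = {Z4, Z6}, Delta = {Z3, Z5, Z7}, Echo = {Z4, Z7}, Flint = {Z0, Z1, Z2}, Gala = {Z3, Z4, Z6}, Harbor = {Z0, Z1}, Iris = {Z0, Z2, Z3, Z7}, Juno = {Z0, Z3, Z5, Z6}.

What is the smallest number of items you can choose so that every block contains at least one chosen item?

H = {Z1, Z3, Z4} meets every block (each contains at least one member of H), and |H| = 3.
The blocks Comet, Delta, Flint are pairwise disjoint, so any hitting set needs a separate item for each — at least 3. Hence 3 is optimal.

3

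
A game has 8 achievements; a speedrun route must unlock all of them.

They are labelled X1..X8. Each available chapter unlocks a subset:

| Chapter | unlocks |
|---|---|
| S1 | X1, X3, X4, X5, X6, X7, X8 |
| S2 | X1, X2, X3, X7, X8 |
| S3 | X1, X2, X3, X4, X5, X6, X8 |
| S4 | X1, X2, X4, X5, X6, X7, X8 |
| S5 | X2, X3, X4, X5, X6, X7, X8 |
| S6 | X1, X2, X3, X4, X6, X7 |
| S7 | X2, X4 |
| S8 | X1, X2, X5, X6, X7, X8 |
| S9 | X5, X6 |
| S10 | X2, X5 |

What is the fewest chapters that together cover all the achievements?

2

S5 and S6 together: S5 ∪ S6 = {X1, X2, X3, X4, X5, X6, X7, X8} — every achievement is covered.
No single chapter has all 8 achievements (the largest, S1, has 7), so 2 is optimal.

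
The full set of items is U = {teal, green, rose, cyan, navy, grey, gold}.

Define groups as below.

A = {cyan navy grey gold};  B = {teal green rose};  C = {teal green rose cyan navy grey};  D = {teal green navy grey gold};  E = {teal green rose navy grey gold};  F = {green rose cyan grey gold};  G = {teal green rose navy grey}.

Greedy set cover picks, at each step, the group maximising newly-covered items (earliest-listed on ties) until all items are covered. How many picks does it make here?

2

Greedy: pick C (covers 6 new) → pick A (covers 1 new). Total picks: 2.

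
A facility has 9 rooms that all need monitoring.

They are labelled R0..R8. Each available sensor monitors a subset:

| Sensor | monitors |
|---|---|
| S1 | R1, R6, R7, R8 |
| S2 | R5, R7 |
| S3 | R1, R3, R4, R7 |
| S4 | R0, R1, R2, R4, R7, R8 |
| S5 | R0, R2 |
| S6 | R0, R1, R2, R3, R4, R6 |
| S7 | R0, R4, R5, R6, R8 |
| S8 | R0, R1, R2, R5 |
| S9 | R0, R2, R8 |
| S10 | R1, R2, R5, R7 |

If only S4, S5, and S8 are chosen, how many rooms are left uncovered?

2

Union of S4, S5, S8 = {R0, R1, R2, R4, R5, R7, R8}.
Not covered: R3, R6 — 2 rooms.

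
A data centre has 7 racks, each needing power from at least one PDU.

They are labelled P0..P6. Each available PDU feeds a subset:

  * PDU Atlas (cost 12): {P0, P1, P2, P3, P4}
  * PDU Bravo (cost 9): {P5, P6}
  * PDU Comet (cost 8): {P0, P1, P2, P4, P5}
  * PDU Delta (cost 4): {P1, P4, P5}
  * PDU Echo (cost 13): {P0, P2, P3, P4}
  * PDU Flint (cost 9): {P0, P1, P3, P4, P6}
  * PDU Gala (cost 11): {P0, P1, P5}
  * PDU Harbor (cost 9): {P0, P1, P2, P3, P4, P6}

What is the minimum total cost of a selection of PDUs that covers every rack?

Delta, Harbor together cover every rack (Delta ∪ Harbor = {P0, P1, P2, P3, P4, P5, P6}); total cost 4 + 9 = 13.
No covering selection has total cost below 13.

13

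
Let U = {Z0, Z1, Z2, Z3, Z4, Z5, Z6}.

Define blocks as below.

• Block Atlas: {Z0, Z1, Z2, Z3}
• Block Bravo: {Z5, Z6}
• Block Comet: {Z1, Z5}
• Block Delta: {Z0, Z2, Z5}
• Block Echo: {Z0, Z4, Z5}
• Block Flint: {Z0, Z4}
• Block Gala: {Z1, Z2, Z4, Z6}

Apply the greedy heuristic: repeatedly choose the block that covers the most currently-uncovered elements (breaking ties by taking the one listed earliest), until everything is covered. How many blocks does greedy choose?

Greedy: pick Atlas (covers 4 new) → pick Bravo (covers 2 new) → pick Echo (covers 1 new). Total picks: 3.

3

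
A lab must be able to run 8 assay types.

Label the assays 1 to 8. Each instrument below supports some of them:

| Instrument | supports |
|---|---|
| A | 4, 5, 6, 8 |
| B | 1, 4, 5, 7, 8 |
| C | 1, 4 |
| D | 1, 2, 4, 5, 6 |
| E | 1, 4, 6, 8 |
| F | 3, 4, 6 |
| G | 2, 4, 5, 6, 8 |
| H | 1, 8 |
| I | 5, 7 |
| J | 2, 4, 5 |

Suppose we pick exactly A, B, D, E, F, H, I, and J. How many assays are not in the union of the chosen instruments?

Union of A, B, D, E, F, H, I, J = {1, 2, 3, 4, 5, 6, 7, 8} — that's every assay, so 0 are uncovered.

0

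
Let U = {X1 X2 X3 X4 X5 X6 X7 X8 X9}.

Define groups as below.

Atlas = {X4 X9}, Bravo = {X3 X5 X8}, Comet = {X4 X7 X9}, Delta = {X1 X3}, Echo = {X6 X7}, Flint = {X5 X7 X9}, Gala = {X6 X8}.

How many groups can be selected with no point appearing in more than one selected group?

Delta, Flint, Gala are pairwise disjoint (Delta={X1,X3}; Flint={X5,X7,X9}; Gala={X6,X8}).
Every remaining group overlaps one of these, and no 4 of the listed groups are pairwise disjoint, so 3 is the maximum.

3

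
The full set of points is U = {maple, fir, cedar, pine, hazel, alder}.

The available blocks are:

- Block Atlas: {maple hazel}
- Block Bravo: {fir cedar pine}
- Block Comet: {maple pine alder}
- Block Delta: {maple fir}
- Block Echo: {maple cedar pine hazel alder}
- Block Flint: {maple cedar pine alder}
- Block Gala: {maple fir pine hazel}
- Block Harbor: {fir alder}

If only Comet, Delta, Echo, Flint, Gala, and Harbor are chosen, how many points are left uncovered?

0

Union of Comet, Delta, Echo, Flint, Gala, Harbor = {maple, fir, cedar, pine, hazel, alder} — that's every point, so 0 are uncovered.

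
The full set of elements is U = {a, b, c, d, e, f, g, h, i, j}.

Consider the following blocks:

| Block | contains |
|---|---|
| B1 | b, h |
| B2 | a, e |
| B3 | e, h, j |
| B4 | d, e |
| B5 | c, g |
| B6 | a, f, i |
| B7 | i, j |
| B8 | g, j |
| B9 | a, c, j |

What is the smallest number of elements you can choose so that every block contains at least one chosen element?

Take T = {b, e, f, g, j}. Each listed block contains at least one of these, so T is a hitting set of size 5.
No choice of 4 elements meets every block, so 5 is the minimum.

5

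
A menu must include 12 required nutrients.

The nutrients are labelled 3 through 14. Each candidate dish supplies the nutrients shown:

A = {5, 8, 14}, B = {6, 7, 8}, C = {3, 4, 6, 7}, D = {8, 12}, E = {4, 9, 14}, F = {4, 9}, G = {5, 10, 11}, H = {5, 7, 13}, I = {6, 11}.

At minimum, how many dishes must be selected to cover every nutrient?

5

C and D and E and G and H together: C ∪ D ∪ E ∪ G ∪ H = {3, 4, 5, 6, 7, 8, 9, 10, 11, 12, 13, 14} — every nutrient is covered.
No 4 of the 9 dishes cover everything (all 126 combinations miss at least one nutrient), so 5 is optimal.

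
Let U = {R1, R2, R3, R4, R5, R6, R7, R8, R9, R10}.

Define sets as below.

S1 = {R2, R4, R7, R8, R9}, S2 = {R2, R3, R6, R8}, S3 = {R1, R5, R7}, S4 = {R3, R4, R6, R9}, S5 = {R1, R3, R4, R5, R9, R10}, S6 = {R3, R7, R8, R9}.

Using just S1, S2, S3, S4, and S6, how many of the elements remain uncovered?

1

Union of S1, S2, S3, S4, S6 = {R1, R2, R3, R4, R5, R6, R7, R8, R9}.
Not covered: R10 — 1 element.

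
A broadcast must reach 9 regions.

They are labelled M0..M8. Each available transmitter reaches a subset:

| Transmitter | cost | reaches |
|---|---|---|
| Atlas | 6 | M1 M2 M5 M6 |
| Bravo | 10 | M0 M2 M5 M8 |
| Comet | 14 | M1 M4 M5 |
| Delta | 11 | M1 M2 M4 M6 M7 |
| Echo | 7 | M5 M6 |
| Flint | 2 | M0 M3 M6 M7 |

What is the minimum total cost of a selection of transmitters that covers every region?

23

Bravo, Delta, Flint together cover every region (Bravo ∪ Delta ∪ Flint = {M0, M1, M2, M3, M4, M5, M6, M7, M8}); total cost 10 + 11 + 2 = 23.
The greedy pick Flint, Atlas, Bravo, Delta costs 29; no covering selection beats 23.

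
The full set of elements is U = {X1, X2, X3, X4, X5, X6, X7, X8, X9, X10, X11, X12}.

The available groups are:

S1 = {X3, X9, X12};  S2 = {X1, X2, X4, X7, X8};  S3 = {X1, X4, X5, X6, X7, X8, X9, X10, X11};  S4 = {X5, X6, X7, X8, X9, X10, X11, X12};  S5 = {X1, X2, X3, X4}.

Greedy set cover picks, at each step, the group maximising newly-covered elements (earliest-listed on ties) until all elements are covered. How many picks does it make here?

Greedy: pick S3 (covers 9 new) → pick S1 (covers 2 new) → pick S2 (covers 1 new). Total picks: 3.
(The true minimum cover uses only 2 groups, so greedy is not optimal here.)

3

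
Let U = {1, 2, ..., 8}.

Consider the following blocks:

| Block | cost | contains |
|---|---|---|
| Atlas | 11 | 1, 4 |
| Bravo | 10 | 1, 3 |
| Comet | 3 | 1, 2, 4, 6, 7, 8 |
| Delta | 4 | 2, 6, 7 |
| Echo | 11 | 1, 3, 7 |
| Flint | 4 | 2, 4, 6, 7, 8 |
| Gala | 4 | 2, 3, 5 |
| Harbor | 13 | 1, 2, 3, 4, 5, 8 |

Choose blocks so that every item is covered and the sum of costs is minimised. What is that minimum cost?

Comet, Gala together cover every item (Comet ∪ Gala = {1, 2, 3, 4, 5, 6, 7, 8}); total cost 3 + 4 = 7.
No covering selection has total cost below 7.

7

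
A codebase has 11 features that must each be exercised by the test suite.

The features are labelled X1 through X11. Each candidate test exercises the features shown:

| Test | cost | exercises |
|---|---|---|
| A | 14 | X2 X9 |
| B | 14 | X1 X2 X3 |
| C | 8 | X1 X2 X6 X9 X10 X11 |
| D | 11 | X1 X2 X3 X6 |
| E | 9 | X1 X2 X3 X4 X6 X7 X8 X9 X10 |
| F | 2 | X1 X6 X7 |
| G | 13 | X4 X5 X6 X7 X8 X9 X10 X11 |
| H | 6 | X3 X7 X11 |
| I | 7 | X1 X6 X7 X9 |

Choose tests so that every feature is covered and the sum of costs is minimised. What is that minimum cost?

E, G together cover every feature (E ∪ G = {X1, X2, X3, X4, X5, X6, X7, X8, X9, X10, X11}); total cost 9 + 13 = 22.
The greedy pick F, E, H, G costs 30; no covering selection beats 22.

22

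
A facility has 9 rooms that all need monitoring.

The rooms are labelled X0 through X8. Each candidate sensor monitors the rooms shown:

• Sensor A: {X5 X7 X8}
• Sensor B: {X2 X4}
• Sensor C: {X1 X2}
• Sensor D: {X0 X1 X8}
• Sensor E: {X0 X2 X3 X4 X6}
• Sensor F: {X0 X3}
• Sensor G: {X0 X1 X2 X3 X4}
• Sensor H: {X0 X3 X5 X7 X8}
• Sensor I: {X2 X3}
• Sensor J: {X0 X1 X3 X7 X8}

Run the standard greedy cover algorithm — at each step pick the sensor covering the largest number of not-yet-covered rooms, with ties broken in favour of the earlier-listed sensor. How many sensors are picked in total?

3

Greedy: pick E (covers 5 new) → pick A (covers 3 new) → pick C (covers 1 new). Total picks: 3.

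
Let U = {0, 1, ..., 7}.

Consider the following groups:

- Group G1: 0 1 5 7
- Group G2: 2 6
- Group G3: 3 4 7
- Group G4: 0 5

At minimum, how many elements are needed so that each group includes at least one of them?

3

H = {2, 5, 7} meets every group (each contains at least one member of H), and |H| = 3.
The groups G2, G3, G4 are pairwise disjoint, so any hitting set needs a separate element for each — at least 3. Hence 3 is optimal.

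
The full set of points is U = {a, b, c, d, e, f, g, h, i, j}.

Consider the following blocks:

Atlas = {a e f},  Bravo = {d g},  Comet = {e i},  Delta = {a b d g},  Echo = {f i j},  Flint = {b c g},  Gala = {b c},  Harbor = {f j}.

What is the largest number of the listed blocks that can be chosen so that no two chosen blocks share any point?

4

Bravo, Comet, Gala, Harbor are pairwise disjoint (Bravo={d,g}; Comet={e,i}; Gala={b,c}; Harbor={f,j}).
Every remaining block overlaps one of these, and no 5 of the listed blocks are pairwise disjoint, so 4 is the maximum.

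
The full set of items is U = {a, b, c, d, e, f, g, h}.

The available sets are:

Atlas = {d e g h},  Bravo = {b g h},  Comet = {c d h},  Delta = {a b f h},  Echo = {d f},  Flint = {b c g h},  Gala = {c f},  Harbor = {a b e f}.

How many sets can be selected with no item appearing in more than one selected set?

Atlas, Gala are pairwise disjoint (Atlas={d,e,g,h}; Gala={c,f}).
Every remaining set overlaps one of these, and no 3 of the listed sets are pairwise disjoint, so 2 is the maximum.

2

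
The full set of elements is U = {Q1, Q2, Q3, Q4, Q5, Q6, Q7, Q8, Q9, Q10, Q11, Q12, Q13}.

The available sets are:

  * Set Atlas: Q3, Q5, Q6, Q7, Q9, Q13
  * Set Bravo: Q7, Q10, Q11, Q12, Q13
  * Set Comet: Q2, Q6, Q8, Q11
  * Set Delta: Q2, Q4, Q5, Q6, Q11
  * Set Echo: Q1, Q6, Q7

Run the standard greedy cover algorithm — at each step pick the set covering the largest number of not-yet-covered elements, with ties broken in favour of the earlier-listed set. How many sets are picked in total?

5

Greedy: pick Atlas (covers 6 new) → pick Bravo (covers 3 new) → pick Comet (covers 2 new) → pick Delta (covers 1 new) → pick Echo (covers 1 new). Total picks: 5.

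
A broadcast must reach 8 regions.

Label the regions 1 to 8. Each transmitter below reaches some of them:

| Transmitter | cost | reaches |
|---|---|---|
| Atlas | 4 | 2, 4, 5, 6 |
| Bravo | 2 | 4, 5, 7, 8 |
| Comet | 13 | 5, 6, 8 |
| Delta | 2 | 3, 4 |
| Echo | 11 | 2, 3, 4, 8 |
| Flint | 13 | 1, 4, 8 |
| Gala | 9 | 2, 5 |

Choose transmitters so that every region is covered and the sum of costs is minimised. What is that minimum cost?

21

Atlas, Bravo, Delta, Flint together cover every region (Atlas ∪ Bravo ∪ Delta ∪ Flint = {1, 2, 3, 4, 5, 6, 7, 8}); total cost 4 + 2 + 2 + 13 = 21.
No covering selection has total cost below 21.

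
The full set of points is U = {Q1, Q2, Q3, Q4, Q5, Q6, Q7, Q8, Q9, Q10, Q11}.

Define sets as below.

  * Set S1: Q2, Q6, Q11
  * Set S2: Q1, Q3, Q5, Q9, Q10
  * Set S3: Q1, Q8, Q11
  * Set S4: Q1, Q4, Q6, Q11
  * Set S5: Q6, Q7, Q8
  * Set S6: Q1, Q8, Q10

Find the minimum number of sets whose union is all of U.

4

S1, S2, S4, and S5 cover everything between them: the union {Q1, Q2, Q3, Q4, Q5, Q6, Q7, Q8, Q9, Q10, Q11} is all of U.
No 3 of the 6 sets cover everything (all 20 combinations miss at least one point), so 4 is optimal.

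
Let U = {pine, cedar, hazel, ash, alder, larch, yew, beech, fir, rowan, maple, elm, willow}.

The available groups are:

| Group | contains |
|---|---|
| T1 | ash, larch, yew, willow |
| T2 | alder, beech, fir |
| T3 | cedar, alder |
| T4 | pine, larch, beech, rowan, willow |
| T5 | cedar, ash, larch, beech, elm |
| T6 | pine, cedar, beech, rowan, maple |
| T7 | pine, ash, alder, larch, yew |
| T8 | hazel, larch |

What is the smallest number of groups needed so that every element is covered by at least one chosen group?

5

Take {T1, T2, T5, T6, T8}. Their union is {pine, cedar, hazel, ash, alder, larch, yew, beech, fir, rowan, maple, elm, willow}, which is all 13 elements.
No 4 of the 8 groups cover everything (all 70 combinations miss at least one element), so 5 is optimal.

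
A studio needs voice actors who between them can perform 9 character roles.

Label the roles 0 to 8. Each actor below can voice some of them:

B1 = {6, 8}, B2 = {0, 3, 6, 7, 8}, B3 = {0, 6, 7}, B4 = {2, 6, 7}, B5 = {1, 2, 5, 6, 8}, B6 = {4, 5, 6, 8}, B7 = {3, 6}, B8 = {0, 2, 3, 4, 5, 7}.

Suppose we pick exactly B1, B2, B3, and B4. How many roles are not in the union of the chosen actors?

Union of B1, B2, B3, B4 = {0, 2, 3, 6, 7, 8}.
Not covered: 1, 4, 5 — 3 roles.

3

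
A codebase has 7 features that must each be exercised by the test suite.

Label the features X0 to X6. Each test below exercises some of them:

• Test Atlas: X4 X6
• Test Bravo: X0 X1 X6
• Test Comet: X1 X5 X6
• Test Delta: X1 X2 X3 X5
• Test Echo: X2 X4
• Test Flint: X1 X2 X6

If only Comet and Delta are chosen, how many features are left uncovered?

2

Union of Comet, Delta = {X1, X2, X3, X5, X6}.
Not covered: X0, X4 — 2 features.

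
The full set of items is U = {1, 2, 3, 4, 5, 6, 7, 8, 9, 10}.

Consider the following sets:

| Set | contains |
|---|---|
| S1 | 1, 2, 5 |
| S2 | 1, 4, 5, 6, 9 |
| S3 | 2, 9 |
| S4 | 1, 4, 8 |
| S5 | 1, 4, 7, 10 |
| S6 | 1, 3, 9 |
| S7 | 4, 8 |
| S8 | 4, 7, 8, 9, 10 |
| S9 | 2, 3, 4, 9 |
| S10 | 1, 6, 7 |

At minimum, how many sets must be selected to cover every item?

S2 and S8 and S9 together: S2 ∪ S8 ∪ S9 = {1, 2, 3, 4, 5, 6, 7, 8, 9, 10} — every item is covered.
No 2 of the 10 sets cover everything (all 45 combinations miss at least one item), so 3 is optimal.

3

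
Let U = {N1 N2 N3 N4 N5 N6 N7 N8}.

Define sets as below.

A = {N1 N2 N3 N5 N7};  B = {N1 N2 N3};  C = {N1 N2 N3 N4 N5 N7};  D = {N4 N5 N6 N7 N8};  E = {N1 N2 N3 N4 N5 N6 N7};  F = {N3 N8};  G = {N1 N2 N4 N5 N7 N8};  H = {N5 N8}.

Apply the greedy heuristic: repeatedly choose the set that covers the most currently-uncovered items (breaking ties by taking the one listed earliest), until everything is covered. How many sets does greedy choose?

2

Greedy: pick E (covers 7 new) → pick D (covers 1 new). Total picks: 2.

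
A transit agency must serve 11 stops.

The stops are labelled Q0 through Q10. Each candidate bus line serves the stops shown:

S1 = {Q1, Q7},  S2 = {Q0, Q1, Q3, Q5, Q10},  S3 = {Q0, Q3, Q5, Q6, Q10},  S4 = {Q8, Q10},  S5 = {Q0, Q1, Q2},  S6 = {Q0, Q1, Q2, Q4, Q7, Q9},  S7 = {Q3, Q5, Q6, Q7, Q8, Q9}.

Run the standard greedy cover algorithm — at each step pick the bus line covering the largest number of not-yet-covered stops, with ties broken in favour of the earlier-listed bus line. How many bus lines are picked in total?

Greedy: pick S6 (covers 6 new) → pick S3 (covers 4 new) → pick S4 (covers 1 new). Total picks: 3.

3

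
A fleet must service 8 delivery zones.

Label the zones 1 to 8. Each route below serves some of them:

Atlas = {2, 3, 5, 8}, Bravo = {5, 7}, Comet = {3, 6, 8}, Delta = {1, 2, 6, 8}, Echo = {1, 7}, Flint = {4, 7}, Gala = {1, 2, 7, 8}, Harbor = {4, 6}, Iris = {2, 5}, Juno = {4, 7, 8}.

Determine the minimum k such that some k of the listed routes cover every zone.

3

Atlas and Gala and Harbor together: Atlas ∪ Gala ∪ Harbor = {1, 2, 3, 4, 5, 6, 7, 8} — every zone is covered.
No 2 of the 10 routes cover everything (all 45 combinations miss at least one zone), so 3 is optimal.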